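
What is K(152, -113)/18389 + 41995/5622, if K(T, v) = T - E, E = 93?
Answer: 772577753/103382958 ≈ 7.4730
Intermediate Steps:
K(T, v) = -93 + T (K(T, v) = T - 1*93 = T - 93 = -93 + T)
K(152, -113)/18389 + 41995/5622 = (-93 + 152)/18389 + 41995/5622 = 59*(1/18389) + 41995*(1/5622) = 59/18389 + 41995/5622 = 772577753/103382958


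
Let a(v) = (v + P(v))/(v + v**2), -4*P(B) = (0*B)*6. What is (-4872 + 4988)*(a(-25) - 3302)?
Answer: -2298221/6 ≈ -3.8304e+5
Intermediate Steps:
P(B) = 0 (P(B) = -0*B*6/4 = -0*6 = -1/4*0 = 0)
a(v) = v/(v + v**2) (a(v) = (v + 0)/(v + v**2) = v/(v + v**2))
(-4872 + 4988)*(a(-25) - 3302) = (-4872 + 4988)*(1/(1 - 25) - 3302) = 116*(1/(-24) - 3302) = 116*(-1/24 - 3302) = 116*(-79249/24) = -2298221/6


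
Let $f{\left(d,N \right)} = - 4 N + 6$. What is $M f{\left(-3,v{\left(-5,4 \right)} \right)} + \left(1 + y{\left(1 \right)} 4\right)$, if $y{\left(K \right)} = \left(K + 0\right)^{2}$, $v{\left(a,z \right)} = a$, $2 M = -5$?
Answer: $-60$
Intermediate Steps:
$M = - \frac{5}{2}$ ($M = \frac{1}{2} \left(-5\right) = - \frac{5}{2} \approx -2.5$)
$f{\left(d,N \right)} = 6 - 4 N$
$y{\left(K \right)} = K^{2}$
$M f{\left(-3,v{\left(-5,4 \right)} \right)} + \left(1 + y{\left(1 \right)} 4\right) = - \frac{5 \left(6 - -20\right)}{2} + \left(1 + 1^{2} \cdot 4\right) = - \frac{5 \left(6 + 20\right)}{2} + \left(1 + 1 \cdot 4\right) = \left(- \frac{5}{2}\right) 26 + \left(1 + 4\right) = -65 + 5 = -60$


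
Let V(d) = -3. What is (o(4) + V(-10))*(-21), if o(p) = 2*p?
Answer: -105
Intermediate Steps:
(o(4) + V(-10))*(-21) = (2*4 - 3)*(-21) = (8 - 3)*(-21) = 5*(-21) = -105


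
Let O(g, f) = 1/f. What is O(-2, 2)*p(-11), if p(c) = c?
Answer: -11/2 ≈ -5.5000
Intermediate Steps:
O(-2, 2)*p(-11) = -11/2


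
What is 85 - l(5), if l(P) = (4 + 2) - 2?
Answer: 81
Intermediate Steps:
l(P) = 4 (l(P) = 6 - 2 = 4)
85 - l(5) = 85 - 1*4 = 85 - 4 = 81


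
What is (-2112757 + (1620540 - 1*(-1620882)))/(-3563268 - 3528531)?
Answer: -1128665/7091799 ≈ -0.15915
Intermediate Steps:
(-2112757 + (1620540 - 1*(-1620882)))/(-3563268 - 3528531) = (-2112757 + (1620540 + 1620882))/(-7091799) = (-2112757 + 3241422)*(-1/7091799) = 1128665*(-1/7091799) = -1128665/7091799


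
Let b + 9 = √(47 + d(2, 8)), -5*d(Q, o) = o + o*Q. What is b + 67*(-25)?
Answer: -1684 + √1055/5 ≈ -1677.5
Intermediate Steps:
d(Q, o) = -o/5 - Q*o/5 (d(Q, o) = -(o + o*Q)/5 = -(o + Q*o)/5 = -o/5 - Q*o/5)
b = -9 + √1055/5 (b = -9 + √(47 - ⅕*8*(1 + 2)) = -9 + √(47 - ⅕*8*3) = -9 + √(47 - 24/5) = -9 + √(211/5) = -9 + √1055/5 ≈ -2.5038)
b + 67*(-25) = (-9 + √1055/5) + 67*(-25) = (-9 + √1055/5) - 1675 = -1684 + √1055/5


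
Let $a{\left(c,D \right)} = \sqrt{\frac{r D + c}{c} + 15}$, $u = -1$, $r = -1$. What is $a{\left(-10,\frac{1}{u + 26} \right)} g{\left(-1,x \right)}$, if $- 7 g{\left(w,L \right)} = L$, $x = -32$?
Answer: $\frac{16 \sqrt{40010}}{175} \approx 18.288$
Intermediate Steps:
$g{\left(w,L \right)} = - \frac{L}{7}$
$a{\left(c,D \right)} = \sqrt{15 + \frac{c - D}{c}}$ ($a{\left(c,D \right)} = \sqrt{\frac{- D + c}{c} + 15} = \sqrt{\frac{c - D}{c} + 15} = \sqrt{15 + \frac{c - D}{c}}$)
$a{\left(-10,\frac{1}{u + 26} \right)} g{\left(-1,x \right)} = \sqrt{16 - \frac{1}{\left(-1 + 26\right) \left(-10\right)}} \left(\left(- \frac{1}{7}\right) \left(-32\right)\right) = \sqrt{16 - \frac{1}{25} \left(- \frac{1}{10}\right)} \frac{32}{7} = \sqrt{16 + \frac{1}{250}} \cdot \frac{32}{7} = \sqrt{\frac{4001}{250}} \cdot \frac{32}{7} = \frac{\sqrt{40010}}{50} \cdot \frac{32}{7} = \frac{16 \sqrt{40010}}{175}$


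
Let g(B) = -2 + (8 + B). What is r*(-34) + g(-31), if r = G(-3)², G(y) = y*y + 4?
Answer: -5771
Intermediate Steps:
G(y) = 4 + y² (G(y) = y² + 4 = 4 + y²)
g(B) = 6 + B
r = 169 (r = (4 + (-3)²)² = (4 + 9)² = 13² = 169)
r*(-34) + g(-31) = 169*(-34) + (6 - 31) = -5746 - 25 = -5771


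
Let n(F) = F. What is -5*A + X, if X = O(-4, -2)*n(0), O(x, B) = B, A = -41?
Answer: 205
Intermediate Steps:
X = 0 (X = -2*0 = 0)
-5*A + X = -5*(-41) + 0 = 205 + 0 = 205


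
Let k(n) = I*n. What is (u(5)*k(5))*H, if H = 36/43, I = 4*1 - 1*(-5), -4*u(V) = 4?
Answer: -1620/43 ≈ -37.674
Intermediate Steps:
u(V) = -1 (u(V) = -¼*4 = -1)
I = 9 (I = 4 + 5 = 9)
k(n) = 9*n
H = 36/43 (H = 36*(1/43) = 36/43 ≈ 0.83721)
(u(5)*k(5))*H = -9*5*(36/43) = -1*45*(36/43) = -45*36/43 = -1620/43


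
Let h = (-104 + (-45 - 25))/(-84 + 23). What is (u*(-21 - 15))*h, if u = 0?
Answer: 0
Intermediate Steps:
h = 174/61 (h = (-104 - 70)/(-61) = -174*(-1/61) = 174/61 ≈ 2.8525)
(u*(-21 - 15))*h = (0*(-21 - 15))*(174/61) = (0*(-36))*(174/61) = 0*(174/61) = 0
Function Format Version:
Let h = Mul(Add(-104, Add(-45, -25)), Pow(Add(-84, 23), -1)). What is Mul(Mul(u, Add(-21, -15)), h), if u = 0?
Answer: 0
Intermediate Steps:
h = Rational(174, 61) (h = Mul(Add(-104, -70), Pow(-61, -1)) = Mul(-174, Rational(-1, 61)) = Rational(174, 61) ≈ 2.8525)
Mul(Mul(u, Add(-21, -15)), h) = Mul(Mul(0, Add(-21, -15)), Rational(174, 61)) = Mul(Mul(0, -36), Rational(174, 61)) = Mul(0, Rational(174, 61)) = 0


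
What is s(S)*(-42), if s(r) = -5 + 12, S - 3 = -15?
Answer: -294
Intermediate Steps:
S = -12 (S = 3 - 15 = -12)
s(r) = 7
s(S)*(-42) = 7*(-42) = -294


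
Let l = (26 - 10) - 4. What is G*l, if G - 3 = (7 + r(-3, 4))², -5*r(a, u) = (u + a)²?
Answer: 14772/25 ≈ 590.88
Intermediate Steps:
r(a, u) = -(a + u)²/5 (r(a, u) = -(u + a)²/5 = -(a + u)²/5)
l = 12 (l = 16 - 4 = 12)
G = 1231/25 (G = 3 + (7 - (-3 + 4)²/5)² = 3 + (7 - ⅕*1²)² = 3 + (7 - ⅕*1)² = 3 + (7 - ⅕)² = 3 + (34/5)² = 3 + 1156/25 = 1231/25 ≈ 49.240)
G*l = (1231/25)*12 = 14772/25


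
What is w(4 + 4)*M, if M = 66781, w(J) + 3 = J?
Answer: 333905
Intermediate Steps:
w(J) = -3 + J
w(4 + 4)*M = (-3 + (4 + 4))*66781 = (-3 + 8)*66781 = 5*66781 = 333905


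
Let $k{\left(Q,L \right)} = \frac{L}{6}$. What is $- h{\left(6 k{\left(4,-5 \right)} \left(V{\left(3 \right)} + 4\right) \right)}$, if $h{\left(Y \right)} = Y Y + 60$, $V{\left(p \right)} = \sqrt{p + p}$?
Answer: $-610 - 200 \sqrt{6} \approx -1099.9$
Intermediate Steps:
$k{\left(Q,L \right)} = \frac{L}{6}$ ($k{\left(Q,L \right)} = L \frac{1}{6} = \frac{L}{6}$)
$V{\left(p \right)} = \sqrt{2} \sqrt{p}$ ($V{\left(p \right)} = \sqrt{2 p} = \sqrt{2} \sqrt{p}$)
$h{\left(Y \right)} = 60 + Y^{2}$ ($h{\left(Y \right)} = Y^{2} + 60 = 60 + Y^{2}$)
$- h{\left(6 k{\left(4,-5 \right)} \left(V{\left(3 \right)} + 4\right) \right)} = - (60 + \left(6 \cdot \frac{1}{6} \left(-5\right) \left(\sqrt{2} \sqrt{3} + 4\right)\right)^{2}) = - (60 + \left(6 \left(- \frac{5}{6}\right) \left(\sqrt{6} + 4\right)\right)^{2}) = - (60 + \left(- 5 \left(4 + \sqrt{6}\right)\right)^{2}) = - (60 + \left(-20 - 5 \sqrt{6}\right)^{2}) = -60 - \left(-20 - 5 \sqrt{6}\right)^{2}$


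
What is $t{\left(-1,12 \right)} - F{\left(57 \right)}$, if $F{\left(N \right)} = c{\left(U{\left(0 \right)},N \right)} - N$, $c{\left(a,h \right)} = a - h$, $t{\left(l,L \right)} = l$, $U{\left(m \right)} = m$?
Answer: $113$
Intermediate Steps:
$F{\left(N \right)} = - 2 N$ ($F{\left(N \right)} = \left(0 - N\right) - N = - N - N = - 2 N$)
$t{\left(-1,12 \right)} - F{\left(57 \right)} = -1 - \left(-2\right) 57 = -1 - -114 = -1 + 114 = 113$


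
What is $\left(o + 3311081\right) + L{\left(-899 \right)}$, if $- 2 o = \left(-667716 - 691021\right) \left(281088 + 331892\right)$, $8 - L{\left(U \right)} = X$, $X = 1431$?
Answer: $416442612788$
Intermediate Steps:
$L{\left(U \right)} = -1423$ ($L{\left(U \right)} = 8 - 1431 = -1423$)
$o = 416439303130$ ($o = - \frac{\left(-667716 - 691021\right) \left(281088 + 331892\right)}{2} = - \frac{\left(-1358737\right) 612980}{2} = \left(- \frac{1}{2}\right) \left(-832878606260\right) = 416439303130$)
$\left(o + 3311081\right) + L{\left(-899 \right)} = \left(416439303130 + 3311081\right) - 1423 = 416442614211 - 1423 = 416442612788$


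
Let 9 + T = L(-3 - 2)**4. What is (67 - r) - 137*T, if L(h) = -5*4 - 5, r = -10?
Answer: -53514315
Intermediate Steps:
L(h) = -25 (L(h) = -20 - 5 = -25)
T = 390616 (T = -9 + (-25)**4 = -9 + 390625 = 390616)
(67 - r) - 137*T = (67 - 1*(-10)) - 137*390616 = (67 + 10) - 53514392 = 77 - 53514392 = -53514315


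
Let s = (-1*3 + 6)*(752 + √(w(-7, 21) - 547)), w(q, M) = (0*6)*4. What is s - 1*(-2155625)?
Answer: 2157881 + 3*I*√547 ≈ 2.1579e+6 + 70.164*I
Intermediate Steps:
w(q, M) = 0 (w(q, M) = 0*4 = 0)
s = 2256 + 3*I*√547 (s = (-1*3 + 6)*(752 + √(0 - 547)) = (-3 + 6)*(752 + √(-547)) = 3*(752 + I*√547) = 2256 + 3*I*√547 ≈ 2256.0 + 70.164*I)
s - 1*(-2155625) = (2256 + 3*I*√547) - 1*(-2155625) = (2256 + 3*I*√547) + 2155625 = 2157881 + 3*I*√547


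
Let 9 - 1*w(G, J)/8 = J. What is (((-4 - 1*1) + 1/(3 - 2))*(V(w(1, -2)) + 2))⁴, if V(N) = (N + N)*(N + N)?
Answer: 235750958444513857536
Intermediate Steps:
w(G, J) = 72 - 8*J
V(N) = 4*N² (V(N) = (2*N)*(2*N) = 4*N²)
(((-4 - 1*1) + 1/(3 - 2))*(V(w(1, -2)) + 2))⁴ = (((-4 - 1*1) + 1/(3 - 2))*(4*(72 - 8*(-2))² + 2))⁴ = (((-4 - 1) + 1/1)*(4*(72 + 16)² + 2))⁴ = ((-5 + 1)*(4*88² + 2))⁴ = (-4*(4*7744 + 2))⁴ = (-4*(30976 + 2))⁴ = (-4*30978)⁴ = (-123912)⁴ = 235750958444513857536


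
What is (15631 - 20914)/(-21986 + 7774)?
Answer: 5283/14212 ≈ 0.37173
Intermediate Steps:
(15631 - 20914)/(-21986 + 7774) = -5283/(-14212) = -5283*(-1/14212) = 5283/14212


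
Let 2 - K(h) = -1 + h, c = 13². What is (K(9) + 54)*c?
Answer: 8112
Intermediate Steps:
c = 169
K(h) = 3 - h (K(h) = 2 - (-1 + h) = 2 + (1 - h) = 3 - h)
(K(9) + 54)*c = ((3 - 1*9) + 54)*169 = ((3 - 9) + 54)*169 = (-6 + 54)*169 = 48*169 = 8112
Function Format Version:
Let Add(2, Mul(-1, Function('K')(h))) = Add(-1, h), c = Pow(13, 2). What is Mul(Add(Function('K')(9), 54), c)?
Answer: 8112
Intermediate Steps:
c = 169
Function('K')(h) = Add(3, Mul(-1, h)) (Function('K')(h) = Add(2, Mul(-1, Add(-1, h))) = Add(2, Add(1, Mul(-1, h))) = Add(3, Mul(-1, h)))
Mul(Add(Function('K')(9), 54), c) = Mul(Add(Add(3, Mul(-1, 9)), 54), 169) = Mul(Add(Add(3, -9), 54), 169) = Mul(Add(-6, 54), 169) = Mul(48, 169) = 8112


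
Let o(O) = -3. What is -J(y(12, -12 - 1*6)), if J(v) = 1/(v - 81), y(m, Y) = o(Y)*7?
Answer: 1/102 ≈ 0.0098039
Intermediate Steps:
y(m, Y) = -21 (y(m, Y) = -3*7 = -21)
J(v) = 1/(-81 + v)
-J(y(12, -12 - 1*6)) = -1/(-81 - 21) = -1/(-102) = -1*(-1/102) = 1/102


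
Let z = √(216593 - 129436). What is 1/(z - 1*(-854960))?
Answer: 854960/730956514443 - √87157/730956514443 ≈ 1.1692e-6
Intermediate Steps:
z = √87157 ≈ 295.22
1/(z - 1*(-854960)) = 1/(√87157 - 1*(-854960)) = 1/(√87157 + 854960) = 1/(854960 + √87157)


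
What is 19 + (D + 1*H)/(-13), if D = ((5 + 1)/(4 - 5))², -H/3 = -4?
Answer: 199/13 ≈ 15.308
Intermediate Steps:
H = 12 (H = -3*(-4) = 12)
D = 36 (D = (6/(-1))² = (6*(-1))² = (-6)² = 36)
19 + (D + 1*H)/(-13) = 19 + (36 + 1*12)/(-13) = 19 - (36 + 12)/13 = 19 - 1/13*48 = 19 - 48/13 = 199/13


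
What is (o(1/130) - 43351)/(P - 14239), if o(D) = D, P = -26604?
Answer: 119907/112970 ≈ 1.0614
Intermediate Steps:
(o(1/130) - 43351)/(P - 14239) = (1/130 - 43351)/(-26604 - 14239) = (1/130 - 43351)/(-40843) = -5635629/130*(-1/40843) = 119907/112970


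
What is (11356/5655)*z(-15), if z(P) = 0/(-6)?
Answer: 0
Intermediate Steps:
z(P) = 0 (z(P) = 0*(-⅙) = 0)
(11356/5655)*z(-15) = (11356/5655)*0 = 0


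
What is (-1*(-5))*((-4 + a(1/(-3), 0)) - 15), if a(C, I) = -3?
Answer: -110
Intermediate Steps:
(-1*(-5))*((-4 + a(1/(-3), 0)) - 15) = (-1*(-5))*((-4 - 3) - 15) = 5*(-7 - 15) = 5*(-22) = -110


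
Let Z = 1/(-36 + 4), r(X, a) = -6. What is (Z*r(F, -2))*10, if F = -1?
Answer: 15/8 ≈ 1.8750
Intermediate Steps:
Z = -1/32 (Z = 1/(-32) = -1/32 ≈ -0.031250)
(Z*r(F, -2))*10 = -1/32*(-6)*10 = (3/16)*10 = 15/8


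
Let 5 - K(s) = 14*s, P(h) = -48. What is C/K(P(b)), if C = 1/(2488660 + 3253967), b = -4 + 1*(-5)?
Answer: 1/3887758479 ≈ 2.5722e-10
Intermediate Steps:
b = -9 (b = -4 - 5 = -9)
K(s) = 5 - 14*s
C = 1/5742627 ≈ 1.7414e-7
C/K(P(b)) = 1/(5742627*(5 - 14*(-48))) = 1/(5742627*(5 + 672)) = (1/5742627)/677 = (1/5742627)*(1/677) = 1/3887758479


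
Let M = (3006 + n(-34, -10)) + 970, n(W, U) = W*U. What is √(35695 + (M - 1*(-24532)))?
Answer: √64543 ≈ 254.05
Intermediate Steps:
n(W, U) = U*W
M = 4316 (M = (3006 - 10*(-34)) + 970 = (3006 + 340) + 970 = 3346 + 970 = 4316)
√(35695 + (M - 1*(-24532))) = √(35695 + (4316 - 1*(-24532))) = √(35695 + (4316 + 24532)) = √(35695 + 28848) = √64543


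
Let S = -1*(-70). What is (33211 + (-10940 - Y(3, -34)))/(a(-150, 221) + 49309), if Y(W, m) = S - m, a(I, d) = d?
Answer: 7389/16510 ≈ 0.44755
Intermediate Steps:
S = 70
Y(W, m) = 70 - m
(33211 + (-10940 - Y(3, -34)))/(a(-150, 221) + 49309) = (33211 + (-10940 - (70 - 1*(-34))))/(221 + 49309) = (33211 + (-10940 - (70 + 34)))/49530 = (33211 + (-10940 - 1*104))*(1/49530) = (33211 + (-10940 - 104))*(1/49530) = (33211 - 11044)*(1/49530) = 22167*(1/49530) = 7389/16510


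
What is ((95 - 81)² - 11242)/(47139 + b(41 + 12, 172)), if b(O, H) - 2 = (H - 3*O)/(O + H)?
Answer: -1242675/5303369 ≈ -0.23432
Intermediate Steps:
b(O, H) = 2 + (H - 3*O)/(H + O) (b(O, H) = 2 + (H - 3*O)/(O + H) = 2 + (H - 3*O)/(H + O))
((95 - 81)² - 11242)/(47139 + b(41 + 12, 172)) = ((95 - 81)² - 11242)/(47139 + (-(41 + 12) + 3*172)/(172 + (41 + 12))) = (14² - 11242)/(47139 + (-1*53 + 516)/(172 + 53)) = (196 - 11242)/(47139 + (-53 + 516)/225) = -11046/(47139 + (1/225)*463) = -11046/(47139 + 463/225) = -11046/10606738/225 = -11046*225/10606738 = -1242675/5303369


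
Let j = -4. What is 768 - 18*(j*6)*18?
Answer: 8544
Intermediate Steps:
768 - 18*(j*6)*18 = 768 - 18*(-4*6)*18 = 768 - 18*(-24)*18 = 768 - (-432)*18 = 768 - 1*(-7776) = 768 + 7776 = 8544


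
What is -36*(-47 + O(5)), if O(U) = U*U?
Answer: 792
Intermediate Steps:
O(U) = U²
-36*(-47 + O(5)) = -36*(-47 + 5²) = -36*(-47 + 25) = -36*(-22) = 792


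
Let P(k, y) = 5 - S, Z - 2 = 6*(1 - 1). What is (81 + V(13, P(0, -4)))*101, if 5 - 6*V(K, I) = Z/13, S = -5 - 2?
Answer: 214827/26 ≈ 8262.6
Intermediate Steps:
Z = 2 (Z = 2 + 6*(1 - 1) = 2 + 6*0 = 2 + 0 = 2)
S = -7
P(k, y) = 12 (P(k, y) = 5 - 1*(-7) = 5 + 7 = 12)
V(K, I) = 21/26 (V(K, I) = ⅚ - 1/(3*13) = ⅚ - ⅙*2/13 = ⅚ - 1/39 = 21/26)
(81 + V(13, P(0, -4)))*101 = (81 + 21/26)*101 = (2127/26)*101 = 214827/26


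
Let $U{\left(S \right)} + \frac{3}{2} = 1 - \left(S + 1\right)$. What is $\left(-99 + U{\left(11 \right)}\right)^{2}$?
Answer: $\frac{49729}{4} \approx 12432.0$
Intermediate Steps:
$U{\left(S \right)} = - \frac{3}{2} - S$ ($U{\left(S \right)} = - \frac{3}{2} + \left(1 - \left(S + 1\right)\right) = - \frac{3}{2} + \left(1 - \left(1 + S\right)\right) = - \frac{3}{2} - S$)
$\left(-99 + U{\left(11 \right)}\right)^{2} = \left(-99 - \frac{25}{2}\right)^{2} = \left(- \frac{223}{2}\right)^{2} = \frac{49729}{4}$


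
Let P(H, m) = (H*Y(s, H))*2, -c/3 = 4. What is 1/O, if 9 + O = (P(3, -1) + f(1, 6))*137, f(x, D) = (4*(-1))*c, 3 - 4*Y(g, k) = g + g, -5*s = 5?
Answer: 2/15189 ≈ 0.00013167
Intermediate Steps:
s = -1 (s = -⅕*5 = -1)
c = -12 (c = -3*4 = -12)
Y(g, k) = ¾ - g/2 (Y(g, k) = ¾ - (g + g)/4 = ¾ - g/2)
f(x, D) = 48 (f(x, D) = (4*(-1))*(-12) = -4*(-12) = 48)
P(H, m) = 5*H/2 (P(H, m) = (H*(¾ - ½*(-1)))*2 = (H*(¾ + ½))*2 = (H*(5/4))*2 = (5*H/4)*2 = 5*H/2)
O = 15189/2 (O = -9 + ((5/2)*3 + 48)*137 = -9 + (15/2 + 48)*137 = -9 + (111/2)*137 = -9 + 15207/2 = 15189/2 ≈ 7594.5)
1/O = 1/(15189/2) = 2/15189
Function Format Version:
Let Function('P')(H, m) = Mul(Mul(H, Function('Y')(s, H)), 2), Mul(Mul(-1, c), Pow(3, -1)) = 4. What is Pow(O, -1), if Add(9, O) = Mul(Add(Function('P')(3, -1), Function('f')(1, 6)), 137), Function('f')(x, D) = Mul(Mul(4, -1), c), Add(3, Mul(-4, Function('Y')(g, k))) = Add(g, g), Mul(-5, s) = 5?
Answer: Rational(2, 15189) ≈ 0.00013167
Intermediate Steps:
s = -1 (s = Mul(Rational(-1, 5), 5) = -1)
c = -12 (c = Mul(-3, 4) = -12)
Function('Y')(g, k) = Add(Rational(3, 4), Mul(Rational(-1, 2), g)) (Function('Y')(g, k) = Add(Rational(3, 4), Mul(Rational(-1, 4), Add(g, g))) = Add(Rational(3, 4), Mul(Rational(-1, 4), Mul(2, g))) = Add(Rational(3, 4), Mul(Rational(-1, 2), g)))
Function('f')(x, D) = 48 (Function('f')(x, D) = Mul(Mul(4, -1), -12) = Mul(-4, -12) = 48)
Function('P')(H, m) = Mul(Rational(5, 2), H) (Function('P')(H, m) = Mul(Mul(H, Add(Rational(3, 4), Mul(Rational(-1, 2), -1))), 2) = Mul(Mul(H, Add(Rational(3, 4), Rational(1, 2))), 2) = Mul(Mul(H, Rational(5, 4)), 2) = Mul(Mul(Rational(5, 4), H), 2) = Mul(Rational(5, 2), H))
O = Rational(15189, 2) (O = Add(-9, Mul(Add(Mul(Rational(5, 2), 3), 48), 137)) = Add(-9, Mul(Add(Rational(15, 2), 48), 137)) = Add(-9, Mul(Rational(111, 2), 137)) = Add(-9, Rational(15207, 2)) = Rational(15189, 2) ≈ 7594.5)
Pow(O, -1) = Pow(Rational(15189, 2), -1) = Rational(2, 15189)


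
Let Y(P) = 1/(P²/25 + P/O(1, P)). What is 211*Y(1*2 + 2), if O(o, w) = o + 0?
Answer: 5275/116 ≈ 45.474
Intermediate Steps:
O(o, w) = o
Y(P) = 1/(P + P²/25) (Y(P) = 1/(P²/25 + P/1) = 1/(P²*(1/25) + P*1) = 1/(P²/25 + P) = 1/(P + P²/25))
211*Y(1*2 + 2) = 211*(25/((1*2 + 2)*(25 + (1*2 + 2)))) = 211*(25/((2 + 2)*(25 + (2 + 2)))) = 211*(25/(4*(25 + 4))) = 211*(25*(¼)/29) = 211*(25*(¼)*(1/29)) = 211*(25/116) = 5275/116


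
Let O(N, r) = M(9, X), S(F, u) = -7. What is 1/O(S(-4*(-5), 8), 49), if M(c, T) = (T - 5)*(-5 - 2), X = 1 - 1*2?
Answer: 1/42 ≈ 0.023810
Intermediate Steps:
X = -1 (X = 1 - 2 = -1)
M(c, T) = 35 - 7*T (M(c, T) = (-5 + T)*(-7) = 35 - 7*T)
O(N, r) = 42 (O(N, r) = 35 - 7*(-1) = 35 + 7 = 42)
1/O(S(-4*(-5), 8), 49) = 1/42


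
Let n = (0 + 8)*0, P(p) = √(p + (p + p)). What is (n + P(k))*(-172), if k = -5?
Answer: -172*I*√15 ≈ -666.15*I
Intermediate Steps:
P(p) = √3*√p (P(p) = √(p + 2*p) = √(3*p) = √3*√p)
n = 0 (n = 8*0 = 0)
(n + P(k))*(-172) = (0 + √3*√(-5))*(-172) = (0 + √3*(I*√5))*(-172) = (0 + I*√15)*(-172) = (I*√15)*(-172) = -172*I*√15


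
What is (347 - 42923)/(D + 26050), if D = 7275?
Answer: -42576/33325 ≈ -1.2776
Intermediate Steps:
(347 - 42923)/(D + 26050) = (347 - 42923)/(7275 + 26050) = -42576/33325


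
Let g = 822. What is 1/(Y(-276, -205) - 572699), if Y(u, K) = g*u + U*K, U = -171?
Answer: -1/764516 ≈ -1.3080e-6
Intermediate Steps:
Y(u, K) = -171*K + 822*u (Y(u, K) = 822*u - 171*K = -171*K + 822*u)
1/(Y(-276, -205) - 572699) = 1/((-171*(-205) + 822*(-276)) - 572699) = 1/((35055 - 226872) - 572699) = 1/(-191817 - 572699) = 1/(-764516) = -1/764516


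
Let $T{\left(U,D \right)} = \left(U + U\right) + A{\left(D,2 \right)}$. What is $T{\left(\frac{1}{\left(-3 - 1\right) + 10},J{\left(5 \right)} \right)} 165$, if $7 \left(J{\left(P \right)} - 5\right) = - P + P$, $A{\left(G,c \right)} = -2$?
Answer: $-275$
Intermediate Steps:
$J{\left(P \right)} = 5$ ($J{\left(P \right)} = 5 + \frac{- P + P}{7} = 5 + \frac{1}{7} \cdot 0 = 5 + 0 = 5$)
$T{\left(U,D \right)} = -2 + 2 U$ ($T{\left(U,D \right)} = \left(U + U\right) - 2 = 2 U - 2 = -2 + 2 U$)
$T{\left(\frac{1}{\left(-3 - 1\right) + 10},J{\left(5 \right)} \right)} 165 = \left(-2 + \frac{2}{\left(-3 - 1\right) + 10}\right) 165 = \left(-2 + \frac{2}{-4 + 10}\right) 165 = \left(-2 + \frac{2}{6}\right) 165 = \left(-2 + 2 \cdot \frac{1}{6}\right) 165 = \left(-2 + \frac{1}{3}\right) 165 = \left(- \frac{5}{3}\right) 165 = -275$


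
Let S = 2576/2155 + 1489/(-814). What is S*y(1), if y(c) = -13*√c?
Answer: 14455103/1754170 ≈ 8.2404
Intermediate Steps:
S = -1111931/1754170 (S = 2576*(1/2155) + 1489*(-1/814) = 2576/2155 - 1489/814 = -1111931/1754170 ≈ -0.63388)
S*y(1) = -(-14455103)*√1/1754170 = -(-14455103)/1754170 = -1111931/1754170*(-13) = 14455103/1754170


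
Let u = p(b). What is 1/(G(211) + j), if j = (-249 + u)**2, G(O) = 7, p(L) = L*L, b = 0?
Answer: 1/62008 ≈ 1.6127e-5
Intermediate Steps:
p(L) = L**2
u = 0 (u = 0**2 = 0)
j = 62001 (j = (-249 + 0)**2 = (-249)**2 = 62001)
1/(G(211) + j) = 1/(7 + 62001) = 1/62008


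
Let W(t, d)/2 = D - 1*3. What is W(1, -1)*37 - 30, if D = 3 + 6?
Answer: 414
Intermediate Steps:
D = 9
W(t, d) = 12 (W(t, d) = 2*(9 - 1*3) = 2*(9 - 3) = 2*6 = 12)
W(1, -1)*37 - 30 = 12*37 - 30 = 444 - 30 = 414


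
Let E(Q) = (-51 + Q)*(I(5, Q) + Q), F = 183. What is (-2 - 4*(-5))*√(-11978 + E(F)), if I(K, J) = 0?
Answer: 18*√12178 ≈ 1986.4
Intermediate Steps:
E(Q) = Q*(-51 + Q) (E(Q) = (-51 + Q)*(0 + Q) = (-51 + Q)*Q = Q*(-51 + Q))
(-2 - 4*(-5))*√(-11978 + E(F)) = (-2 - 4*(-5))*√(-11978 + 183*(-51 + 183)) = (-2 + 20)*√(-11978 + 183*132) = 18*√(-11978 + 24156) = 18*√12178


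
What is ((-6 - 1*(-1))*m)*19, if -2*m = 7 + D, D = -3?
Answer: 190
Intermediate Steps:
m = -2 (m = -(7 - 3)/2 = -½*4 = -2)
((-6 - 1*(-1))*m)*19 = ((-6 - 1*(-1))*(-2))*19 = ((-6 + 1)*(-2))*19 = -5*(-2)*19 = 10*19 = 190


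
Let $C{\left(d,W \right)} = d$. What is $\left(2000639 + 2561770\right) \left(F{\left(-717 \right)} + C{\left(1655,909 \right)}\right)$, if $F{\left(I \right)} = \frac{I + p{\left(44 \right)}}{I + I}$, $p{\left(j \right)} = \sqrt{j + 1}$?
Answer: $\frac{15106136199}{2} - \frac{4562409 \sqrt{5}}{478} \approx 7.553 \cdot 10^{9}$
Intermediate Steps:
$p{\left(j \right)} = \sqrt{1 + j}$
$F{\left(I \right)} = \frac{I + 3 \sqrt{5}}{2 I}$ ($F{\left(I \right)} = \frac{I + \sqrt{1 + 44}}{I + I} = \frac{I + \sqrt{45}}{2 I} = \left(I + 3 \sqrt{5}\right) \frac{1}{2 I} = \frac{I + 3 \sqrt{5}}{2 I}$)
$\left(2000639 + 2561770\right) \left(F{\left(-717 \right)} + C{\left(1655,909 \right)}\right) = \left(2000639 + 2561770\right) \left(\frac{-717 + 3 \sqrt{5}}{2 \left(-717\right)} + 1655\right) = 4562409 \left(\frac{1}{2} \left(- \frac{1}{717}\right) \left(-717 + 3 \sqrt{5}\right) + 1655\right) = 4562409 \left(\left(\frac{1}{2} - \frac{\sqrt{5}}{478}\right) + 1655\right) = 4562409 \left(\frac{3311}{2} - \frac{\sqrt{5}}{478}\right) = \frac{15106136199}{2} - \frac{4562409 \sqrt{5}}{478}$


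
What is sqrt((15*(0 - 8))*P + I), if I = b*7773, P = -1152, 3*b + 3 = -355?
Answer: I*sqrt(789338) ≈ 888.45*I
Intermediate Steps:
b = -358/3 (b = -1 + (1/3)*(-355) = -1 - 355/3 = -358/3 ≈ -119.33)
I = -927578 (I = -358/3*7773 = -927578)
sqrt((15*(0 - 8))*P + I) = sqrt((15*(0 - 8))*(-1152) - 927578) = sqrt((15*(-8))*(-1152) - 927578) = sqrt(-120*(-1152) - 927578) = sqrt(138240 - 927578) = sqrt(-789338) = I*sqrt(789338)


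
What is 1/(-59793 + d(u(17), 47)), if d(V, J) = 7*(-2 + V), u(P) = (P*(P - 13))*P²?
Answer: 1/77757 ≈ 1.2861e-5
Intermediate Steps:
u(P) = P³*(-13 + P) (u(P) = (P*(-13 + P))*P² = P³*(-13 + P))
d(V, J) = -14 + 7*V
1/(-59793 + d(u(17), 47)) = 1/(-59793 + (-14 + 7*(17³*(-13 + 17)))) = 1/(-59793 + (-14 + 7*(4913*4))) = 1/(-59793 + (-14 + 7*19652)) = 1/(-59793 + (-14 + 137564)) = 1/(-59793 + 137550) = 1/77757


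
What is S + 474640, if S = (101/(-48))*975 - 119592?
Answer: 5647943/16 ≈ 3.5300e+5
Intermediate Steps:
S = -1946297/16 (S = (101*(-1/48))*975 - 119592 = -101/48*975 - 119592 = -32825/16 - 119592 = -1946297/16 ≈ -1.2164e+5)
S + 474640 = -1946297/16 + 474640 = 5647943/16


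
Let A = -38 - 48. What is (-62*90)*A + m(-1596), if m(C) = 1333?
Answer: 481213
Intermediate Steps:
A = -86
(-62*90)*A + m(-1596) = -62*90*(-86) + 1333 = -5580*(-86) + 1333 = 479880 + 1333 = 481213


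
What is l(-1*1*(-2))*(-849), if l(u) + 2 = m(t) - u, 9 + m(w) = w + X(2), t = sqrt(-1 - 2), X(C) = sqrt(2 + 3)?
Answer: 11037 - 849*sqrt(5) - 849*I*sqrt(3) ≈ 9138.6 - 1470.5*I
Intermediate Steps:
X(C) = sqrt(5)
t = I*sqrt(3) (t = sqrt(-3) = I*sqrt(3) ≈ 1.732*I)
m(w) = -9 + w + sqrt(5) (m(w) = -9 + (w + sqrt(5)) = -9 + w + sqrt(5))
l(u) = -11 + sqrt(5) - u + I*sqrt(3) (l(u) = -2 + ((-9 + I*sqrt(3) + sqrt(5)) - u) = -2 + ((-9 + sqrt(5) + I*sqrt(3)) - u) = -2 + (-9 + sqrt(5) - u + I*sqrt(3)) = -11 + sqrt(5) - u + I*sqrt(3))
l(-1*1*(-2))*(-849) = (-11 + sqrt(5) - (-1*1)*(-2) + I*sqrt(3))*(-849) = (-11 + sqrt(5) - (-1)*(-2) + I*sqrt(3))*(-849) = (-11 + sqrt(5) - 1*2 + I*sqrt(3))*(-849) = (-11 + sqrt(5) - 2 + I*sqrt(3))*(-849) = (-13 + sqrt(5) + I*sqrt(3))*(-849) = 11037 - 849*sqrt(5) - 849*I*sqrt(3)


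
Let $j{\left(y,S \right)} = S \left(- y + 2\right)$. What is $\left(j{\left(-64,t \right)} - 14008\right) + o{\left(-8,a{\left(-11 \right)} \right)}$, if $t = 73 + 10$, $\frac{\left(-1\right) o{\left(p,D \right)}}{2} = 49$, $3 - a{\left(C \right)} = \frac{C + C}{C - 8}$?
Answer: $-8628$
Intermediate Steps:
$a{\left(C \right)} = 3 - \frac{2 C}{-8 + C}$ ($a{\left(C \right)} = 3 - \frac{C + C}{C - 8} = 3 - \frac{2 C}{-8 + C}$)
$o{\left(p,D \right)} = -98$ ($o{\left(p,D \right)} = \left(-2\right) 49 = -98$)
$t = 83$
$j{\left(y,S \right)} = S \left(2 - y\right)$
$\left(j{\left(-64,t \right)} - 14008\right) + o{\left(-8,a{\left(-11 \right)} \right)} = \left(83 \left(2 - -64\right) - 14008\right) - 98 = \left(83 \left(2 + 64\right) - 14008\right) - 98 = \left(83 \cdot 66 - 14008\right) - 98 = \left(5478 - 14008\right) - 98 = -8530 - 98 = -8628$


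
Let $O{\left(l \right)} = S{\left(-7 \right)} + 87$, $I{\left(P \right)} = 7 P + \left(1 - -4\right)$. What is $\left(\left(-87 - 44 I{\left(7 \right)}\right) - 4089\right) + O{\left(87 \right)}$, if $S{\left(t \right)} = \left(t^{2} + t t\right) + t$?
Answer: $-6374$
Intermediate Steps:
$S{\left(t \right)} = t + 2 t^{2}$ ($S{\left(t \right)} = \left(t^{2} + t^{2}\right) + t = 2 t^{2} + t = t + 2 t^{2}$)
$I{\left(P \right)} = 5 + 7 P$ ($I{\left(P \right)} = 7 P + \left(1 + 4\right) = 7 P + 5 = 5 + 7 P$)
$O{\left(l \right)} = 178$ ($O{\left(l \right)} = - 7 \left(1 + 2 \left(-7\right)\right) + 87 = - 7 \left(1 - 14\right) + 87 = \left(-7\right) \left(-13\right) + 87 = 91 + 87 = 178$)
$\left(\left(-87 - 44 I{\left(7 \right)}\right) - 4089\right) + O{\left(87 \right)} = \left(\left(-87 - 44 \left(5 + 7 \cdot 7\right)\right) - 4089\right) + 178 = \left(\left(-87 - 44 \left(5 + 49\right)\right) - 4089\right) + 178 = \left(\left(-87 - 2376\right) - 4089\right) + 178 = \left(-2463 - 4089\right) + 178 = -6552 + 178 = -6374$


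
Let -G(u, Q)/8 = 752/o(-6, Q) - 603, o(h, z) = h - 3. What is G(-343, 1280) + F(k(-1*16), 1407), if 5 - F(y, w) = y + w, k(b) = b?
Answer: 36958/9 ≈ 4106.4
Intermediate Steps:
o(h, z) = -3 + h
F(y, w) = 5 - w - y (F(y, w) = 5 - (y + w) = 5 - (w + y) = 5 + (-w - y) = 5 - w - y)
G(u, Q) = 49432/9 (G(u, Q) = -8*(752/(-3 - 6) - 603) = -8*(752/(-9) - 603) = -8*(752*(-1/9) - 603) = -8*(-752/9 - 603) = -8*(-6179/9) = 49432/9)
G(-343, 1280) + F(k(-1*16), 1407) = 49432/9 + (5 - 1*1407 - (-1)*16) = 49432/9 + (5 - 1407 - 1*(-16)) = 49432/9 + (5 - 1407 + 16) = 49432/9 - 1386 = 36958/9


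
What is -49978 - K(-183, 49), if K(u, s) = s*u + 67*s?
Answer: -44294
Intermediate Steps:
K(u, s) = 67*s + s*u
-49978 - K(-183, 49) = -49978 - 49*(67 - 183) = -49978 - 49*(-116) = -49978 - 1*(-5684) = -49978 + 5684 = -44294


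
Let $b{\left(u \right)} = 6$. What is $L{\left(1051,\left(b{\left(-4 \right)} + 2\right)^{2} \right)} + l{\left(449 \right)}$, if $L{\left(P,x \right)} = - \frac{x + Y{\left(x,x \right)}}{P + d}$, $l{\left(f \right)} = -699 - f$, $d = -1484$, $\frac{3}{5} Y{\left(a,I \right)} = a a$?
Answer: $- \frac{1470580}{1299} \approx -1132.1$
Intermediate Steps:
$Y{\left(a,I \right)} = \frac{5 a^{2}}{3}$ ($Y{\left(a,I \right)} = \frac{5 a a}{3} = \frac{5 a^{2}}{3}$)
$L{\left(P,x \right)} = - \frac{x + \frac{5 x^{2}}{3}}{-1484 + P}$ ($L{\left(P,x \right)} = - \frac{x + \frac{5 x^{2}}{3}}{P - 1484} = - \frac{x + \frac{5 x^{2}}{3}}{-1484 + P}$)
$L{\left(1051,\left(b{\left(-4 \right)} + 2\right)^{2} \right)} + l{\left(449 \right)} = \frac{\left(6 + 2\right)^{2} \left(-3 - 5 \left(6 + 2\right)^{2}\right)}{3 \left(-1484 + 1051\right)} - 1148 = \frac{8^{2} \left(-3 - 5 \cdot 8^{2}\right)}{3 \left(-433\right)} - 1148 = \frac{1}{3} \cdot 64 \left(- \frac{1}{433}\right) \left(-3 - 320\right) - 1148 = \frac{1}{3} \cdot 64 \left(- \frac{1}{433}\right) \left(-323\right) - 1148 = \frac{20672}{1299} - 1148 = - \frac{1470580}{1299}$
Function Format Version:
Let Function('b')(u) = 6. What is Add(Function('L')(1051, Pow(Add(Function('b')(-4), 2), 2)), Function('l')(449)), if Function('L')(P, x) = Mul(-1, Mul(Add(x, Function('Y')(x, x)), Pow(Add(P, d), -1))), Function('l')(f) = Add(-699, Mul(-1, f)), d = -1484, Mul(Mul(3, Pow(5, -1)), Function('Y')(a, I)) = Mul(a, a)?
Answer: Rational(-1470580, 1299) ≈ -1132.1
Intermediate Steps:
Function('Y')(a, I) = Mul(Rational(5, 3), Pow(a, 2)) (Function('Y')(a, I) = Mul(Rational(5, 3), Mul(a, a)) = Mul(Rational(5, 3), Pow(a, 2)))
Function('L')(P, x) = Mul(-1, Pow(Add(-1484, P), -1), Add(x, Mul(Rational(5, 3), Pow(x, 2)))) (Function('L')(P, x) = Mul(-1, Mul(Add(x, Mul(Rational(5, 3), Pow(x, 2))), Pow(Add(P, -1484), -1))) = Mul(-1, Mul(Add(x, Mul(Rational(5, 3), Pow(x, 2))), Pow(Add(-1484, P), -1))) = Mul(-1, Mul(Pow(Add(-1484, P), -1), Add(x, Mul(Rational(5, 3), Pow(x, 2))))) = Mul(-1, Pow(Add(-1484, P), -1), Add(x, Mul(Rational(5, 3), Pow(x, 2)))))
Add(Function('L')(1051, Pow(Add(Function('b')(-4), 2), 2)), Function('l')(449)) = Add(Mul(Rational(1, 3), Pow(Add(6, 2), 2), Pow(Add(-1484, 1051), -1), Add(-3, Mul(-5, Pow(Add(6, 2), 2)))), Add(-699, Mul(-1, 449))) = Add(Mul(Rational(1, 3), Pow(8, 2), Pow(-433, -1), Add(-3, Mul(-5, Pow(8, 2)))), Add(-699, -449)) = Add(Mul(Rational(1, 3), 64, Rational(-1, 433), Add(-3, Mul(-5, 64))), -1148) = Add(Mul(Rational(1, 3), 64, Rational(-1, 433), Add(-3, -320)), -1148) = Add(Mul(Rational(1, 3), 64, Rational(-1, 433), -323), -1148) = Add(Rational(20672, 1299), -1148) = Rational(-1470580, 1299)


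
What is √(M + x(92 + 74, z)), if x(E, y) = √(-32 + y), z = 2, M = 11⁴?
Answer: √(14641 + I*√30) ≈ 121.0 + 0.0226*I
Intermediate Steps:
M = 14641
√(M + x(92 + 74, z)) = √(14641 + √(-32 + 2)) = √(14641 + √(-30)) = √(14641 + I*√30)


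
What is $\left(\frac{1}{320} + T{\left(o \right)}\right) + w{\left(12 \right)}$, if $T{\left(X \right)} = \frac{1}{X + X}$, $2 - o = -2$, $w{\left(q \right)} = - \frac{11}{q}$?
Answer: $- \frac{757}{960} \approx -0.78854$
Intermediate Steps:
$o = 4$ ($o = 2 - -2 = 2 + 2 = 4$)
$T{\left(X \right)} = \frac{1}{2 X}$
$\left(\frac{1}{320} + T{\left(o \right)}\right) + w{\left(12 \right)} = \left(\frac{1}{320} + \frac{1}{2 \cdot 4}\right) - \frac{11}{12} = \left(\frac{1}{320} + \frac{1}{2} \cdot \frac{1}{4}\right) - \frac{11}{12} = \left(\frac{1}{320} + \frac{1}{8}\right) - \frac{11}{12} = \frac{41}{320} - \frac{11}{12} = - \frac{757}{960}$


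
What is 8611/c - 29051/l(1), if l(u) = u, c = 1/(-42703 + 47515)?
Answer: 41407081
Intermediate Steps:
c = 1/4812 ≈ 0.00020781
8611/c - 29051/l(1) = 8611/(1/4812) - 29051/1 = 8611*4812 - 29051*1 = 41436132 - 29051 = 41407081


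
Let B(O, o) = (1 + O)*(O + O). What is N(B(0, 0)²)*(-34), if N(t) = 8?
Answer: -272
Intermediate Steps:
B(O, o) = 2*O*(1 + O) (B(O, o) = (1 + O)*(2*O) = 2*O*(1 + O))
N(B(0, 0)²)*(-34) = 8*(-34) = -272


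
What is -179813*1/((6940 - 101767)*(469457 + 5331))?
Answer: 179813/45022721676 ≈ 3.9938e-6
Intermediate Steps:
-179813*1/((6940 - 101767)*(469457 + 5331)) = -179813/((-94827*474788)) = -179813/(-45022721676) = -179813*(-1/45022721676) = 179813/45022721676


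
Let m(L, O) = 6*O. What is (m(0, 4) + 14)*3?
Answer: 114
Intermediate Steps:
(m(0, 4) + 14)*3 = (6*4 + 14)*3 = (24 + 14)*3 = 38*3 = 114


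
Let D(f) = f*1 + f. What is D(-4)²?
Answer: 64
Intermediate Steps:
D(f) = 2*f (D(f) = f + f = 2*f)
D(-4)² = (2*(-4))² = (-8)² = 64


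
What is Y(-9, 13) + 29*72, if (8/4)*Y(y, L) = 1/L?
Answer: 54289/26 ≈ 2088.0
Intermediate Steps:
Y(y, L) = 1/(2*L)
Y(-9, 13) + 29*72 = (½)/13 + 29*72 = (½)*(1/13) + 2088 = 1/26 + 2088 = 54289/26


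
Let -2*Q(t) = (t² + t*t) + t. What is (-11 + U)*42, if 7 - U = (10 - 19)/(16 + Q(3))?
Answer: -1092/11 ≈ -99.273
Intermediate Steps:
Q(t) = -t² - t/2 (Q(t) = -((t² + t*t) + t)/2 = -((t² + t²) + t)/2 = -(2*t² + t)/2 = -(t + 2*t²)/2 = -t² - t/2)
U = 95/11 (U = 7 - (10 - 19)/(16 - 1*3*(½ + 3)) = 7 - (-9)/(16 - 1*3*7/2) = 7 - (-9)/(16 - 21/2) = 7 - (-9)/11/2 = 7 - (-9)*2/11 = 7 - 1*(-18/11) = 7 + 18/11 = 95/11 ≈ 8.6364)
(-11 + U)*42 = (-11 + 95/11)*42 = -26/11*42 = -1092/11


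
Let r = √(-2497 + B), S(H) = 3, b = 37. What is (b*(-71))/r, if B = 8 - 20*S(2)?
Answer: 2627*I*√2549/2549 ≈ 52.033*I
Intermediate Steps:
B = -52 (B = 8 - 20*3 = 8 - 60 = -52)
r = I*√2549 (r = √(-2497 - 52) = √(-2549) = I*√2549 ≈ 50.488*I)
(b*(-71))/r = (37*(-71))/((I*√2549)) = -(-2627)*I*√2549/2549 = 2627*I*√2549/2549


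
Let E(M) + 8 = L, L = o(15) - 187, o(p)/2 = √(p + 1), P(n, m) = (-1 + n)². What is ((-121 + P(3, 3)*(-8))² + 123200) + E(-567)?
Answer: 146422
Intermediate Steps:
o(p) = 2*√(1 + p) (o(p) = 2*√(p + 1) = 2*√(1 + p))
L = -179 (L = 2*√(1 + 15) - 187 = 2*√16 - 187 = 2*4 - 187 = 8 - 187 = -179)
E(M) = -187 (E(M) = -8 - 179 = -187)
((-121 + P(3, 3)*(-8))² + 123200) + E(-567) = ((-121 + (-1 + 3)²*(-8))² + 123200) - 187 = ((-121 + 2²*(-8))² + 123200) - 187 = ((-121 + 4*(-8))² + 123200) - 187 = ((-121 - 32)² + 123200) - 187 = ((-153)² + 123200) - 187 = (23409 + 123200) - 187 = 146609 - 187 = 146422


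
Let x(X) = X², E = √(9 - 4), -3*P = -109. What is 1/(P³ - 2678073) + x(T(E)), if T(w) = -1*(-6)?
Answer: 2556465885/71012942 ≈ 36.000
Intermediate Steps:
P = 109/3 (P = -⅓*(-109) = 109/3 ≈ 36.333)
E = √5 ≈ 2.2361
T(w) = 6
1/(P³ - 2678073) + x(T(E)) = 1/((109/3)³ - 2678073) + 6² = 1/(1295029/27 - 2678073) + 36 = 1/(-71012942/27) + 36 = -27/71012942 + 36 = 2556465885/71012942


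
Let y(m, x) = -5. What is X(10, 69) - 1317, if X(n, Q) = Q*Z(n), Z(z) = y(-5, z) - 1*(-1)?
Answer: -1593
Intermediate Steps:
Z(z) = -4 (Z(z) = -5 - 1*(-1) = -5 + 1 = -4)
X(n, Q) = -4*Q (X(n, Q) = Q*(-4) = -4*Q)
X(10, 69) - 1317 = -4*69 - 1317 = -276 - 1317 = -1593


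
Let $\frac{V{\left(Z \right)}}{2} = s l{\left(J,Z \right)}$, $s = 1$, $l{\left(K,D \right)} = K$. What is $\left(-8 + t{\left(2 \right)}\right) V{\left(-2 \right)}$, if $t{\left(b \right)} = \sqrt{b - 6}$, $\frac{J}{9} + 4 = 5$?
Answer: $-144 + 36 i \approx -144.0 + 36.0 i$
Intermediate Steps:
$J = 9$ ($J = -36 + 9 \cdot 5 = -36 + 45 = 9$)
$V{\left(Z \right)} = 18$ ($V{\left(Z \right)} = 2 \cdot 1 \cdot 9 = 2 \cdot 9 = 18$)
$t{\left(b \right)} = \sqrt{-6 + b}$
$\left(-8 + t{\left(2 \right)}\right) V{\left(-2 \right)} = \left(-8 + \sqrt{-6 + 2}\right) 18 = \left(-8 + \sqrt{-4}\right) 18 = \left(-8 + 2 i\right) 18 = -144 + 36 i$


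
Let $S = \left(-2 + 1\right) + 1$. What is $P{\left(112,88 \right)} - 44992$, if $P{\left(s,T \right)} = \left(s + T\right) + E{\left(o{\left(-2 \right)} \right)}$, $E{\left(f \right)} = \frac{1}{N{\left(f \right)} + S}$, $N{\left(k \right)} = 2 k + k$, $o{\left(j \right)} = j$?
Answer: $- \frac{268753}{6} \approx -44792.0$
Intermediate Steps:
$S = 0$ ($S = -1 + 1 = 0$)
$N{\left(k \right)} = 3 k$
$E{\left(f \right)} = \frac{1}{3 f}$ ($E{\left(f \right)} = \frac{1}{3 f + 0} = \frac{1}{3 f}$)
$P{\left(s,T \right)} = - \frac{1}{6} + T + s$ ($P{\left(s,T \right)} = \left(s + T\right) + \frac{1}{3 \left(-2\right)} = \left(T + s\right) + \frac{1}{3} \left(- \frac{1}{2}\right) = \left(T + s\right) - \frac{1}{6} = - \frac{1}{6} + T + s$)
$P{\left(112,88 \right)} - 44992 = \left(- \frac{1}{6} + 88 + 112\right) - 44992 = \frac{1199}{6} - 44992 = - \frac{268753}{6}$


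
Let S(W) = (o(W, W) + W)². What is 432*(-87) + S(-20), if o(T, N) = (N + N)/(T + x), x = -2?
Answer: -4507664/121 ≈ -37253.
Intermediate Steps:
o(T, N) = 2*N/(-2 + T) (o(T, N) = (N + N)/(T - 2) = (2*N)/(-2 + T) = 2*N/(-2 + T))
S(W) = (W + 2*W/(-2 + W))² (S(W) = (2*W/(-2 + W) + W)² = (W + 2*W/(-2 + W))²)
432*(-87) + S(-20) = 432*(-87) + (-20)⁴/(-2 - 20)² = -37584 + 160000/(-22)² = -37584 + 160000*(1/484) = -37584 + 40000/121 = -4507664/121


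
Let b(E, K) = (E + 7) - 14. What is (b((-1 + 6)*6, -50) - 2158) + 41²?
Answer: -454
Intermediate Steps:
b(E, K) = -7 + E (b(E, K) = (7 + E) - 14 = -7 + E)
(b((-1 + 6)*6, -50) - 2158) + 41² = ((-7 + (-1 + 6)*6) - 2158) + 41² = ((-7 + 5*6) - 2158) + 1681 = ((-7 + 30) - 2158) + 1681 = (23 - 2158) + 1681 = -2135 + 1681 = -454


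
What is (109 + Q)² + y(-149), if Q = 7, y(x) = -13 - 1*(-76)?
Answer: 13519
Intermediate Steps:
y(x) = 63 (y(x) = -13 + 76 = 63)
(109 + Q)² + y(-149) = (109 + 7)² + 63 = 116² + 63 = 13456 + 63 = 13519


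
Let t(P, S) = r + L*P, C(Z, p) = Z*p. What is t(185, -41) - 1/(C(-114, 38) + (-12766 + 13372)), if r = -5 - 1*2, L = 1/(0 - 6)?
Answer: -70483/1863 ≈ -37.833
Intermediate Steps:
L = -⅙ (L = 1/(-6) = -⅙ ≈ -0.16667)
r = -7 (r = -5 - 2 = -7)
t(P, S) = -7 - P/6
t(185, -41) - 1/(C(-114, 38) + (-12766 + 13372)) = (-7 - ⅙*185) - 1/(-114*38 + (-12766 + 13372)) = (-7 - 185/6) - 1/(-4332 + 606) = -227/6 - 1/(-3726) = -227/6 - 1*(-1/3726) = -227/6 + 1/3726 = -70483/1863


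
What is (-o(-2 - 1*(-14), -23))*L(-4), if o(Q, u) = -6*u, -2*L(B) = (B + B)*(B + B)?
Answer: 4416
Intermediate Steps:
L(B) = -2*B² (L(B) = -(B + B)*(B + B)/2 = -2*B*2*B/2 = -2*B²)
(-o(-2 - 1*(-14), -23))*L(-4) = (-(-6)*(-23))*(-2*(-4)²) = (-1*138)*(-2*16) = -138*(-32) = 4416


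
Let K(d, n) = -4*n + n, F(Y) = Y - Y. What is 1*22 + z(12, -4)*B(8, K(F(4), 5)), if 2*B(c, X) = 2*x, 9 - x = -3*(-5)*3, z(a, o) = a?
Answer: -410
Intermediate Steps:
x = -36 (x = 9 - (-3*(-5))*3 = 9 - 15*3 = 9 - 1*45 = 9 - 45 = -36)
F(Y) = 0
K(d, n) = -3*n
B(c, X) = -36 (B(c, X) = (2*(-36))/2 = (1/2)*(-72) = -36)
1*22 + z(12, -4)*B(8, K(F(4), 5)) = 1*22 + 12*(-36) = 22 - 432 = -410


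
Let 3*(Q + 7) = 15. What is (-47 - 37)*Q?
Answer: 168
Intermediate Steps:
Q = -2 (Q = -7 + (⅓)*15 = -7 + 5 = -2)
(-47 - 37)*Q = (-47 - 37)*(-2) = -84*(-2) = 168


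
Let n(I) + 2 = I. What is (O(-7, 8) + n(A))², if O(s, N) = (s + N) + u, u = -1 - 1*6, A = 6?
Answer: 4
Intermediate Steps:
n(I) = -2 + I
u = -7 (u = -1 - 6 = -7)
O(s, N) = -7 + N + s (O(s, N) = (s + N) - 7 = (N + s) - 7 = -7 + N + s)
(O(-7, 8) + n(A))² = ((-7 + 8 - 7) + (-2 + 6))² = (-6 + 4)² = (-2)² = 4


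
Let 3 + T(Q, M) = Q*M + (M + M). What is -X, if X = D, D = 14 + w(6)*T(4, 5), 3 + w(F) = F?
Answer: -95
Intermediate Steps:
w(F) = -3 + F
T(Q, M) = -3 + 2*M + M*Q (T(Q, M) = -3 + (Q*M + (M + M)) = -3 + (M*Q + 2*M) = -3 + (2*M + M*Q) = -3 + 2*M + M*Q)
D = 95 (D = 14 + (-3 + 6)*(-3 + 2*5 + 5*4) = 14 + 3*(-3 + 10 + 20) = 14 + 3*27 = 14 + 81 = 95)
X = 95
-X = -1*95 = -95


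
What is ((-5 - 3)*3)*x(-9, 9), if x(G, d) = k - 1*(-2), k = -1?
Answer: -24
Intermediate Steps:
x(G, d) = 1 (x(G, d) = -1 - 1*(-2) = -1 + 2 = 1)
((-5 - 3)*3)*x(-9, 9) = ((-5 - 3)*3)*1 = -8*3*1 = -24*1 = -24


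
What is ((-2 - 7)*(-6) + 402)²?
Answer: 207936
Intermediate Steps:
((-2 - 7)*(-6) + 402)² = (-9*(-6) + 402)² = (54 + 402)² = 456² = 207936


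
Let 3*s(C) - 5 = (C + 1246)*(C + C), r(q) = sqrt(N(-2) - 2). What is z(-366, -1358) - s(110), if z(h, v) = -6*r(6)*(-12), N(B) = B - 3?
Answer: -298325/3 + 72*I*sqrt(7) ≈ -99442.0 + 190.49*I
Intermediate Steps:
N(B) = -3 + B
r(q) = I*sqrt(7) (r(q) = sqrt((-3 - 2) - 2) = sqrt(-5 - 2) = sqrt(-7) = I*sqrt(7))
z(h, v) = 72*I*sqrt(7) (z(h, v) = -6*I*sqrt(7)*(-12) = 72*I*sqrt(7))
s(C) = 5/3 + 2*C*(1246 + C)/3 (s(C) = 5/3 + ((C + 1246)*(C + C))/3 = 5/3 + ((1246 + C)*(2*C))/3 = 5/3 + (2*C*(1246 + C))/3 = 5/3 + 2*C*(1246 + C)/3)
z(-366, -1358) - s(110) = 72*I*sqrt(7) - (5/3 + (2/3)*110**2 + (2492/3)*110) = 72*I*sqrt(7) - (5/3 + (2/3)*12100 + 274120/3) = 72*I*sqrt(7) - (5/3 + 24200/3 + 274120/3) = 72*I*sqrt(7) - 1*298325/3 = 72*I*sqrt(7) - 298325/3 = -298325/3 + 72*I*sqrt(7)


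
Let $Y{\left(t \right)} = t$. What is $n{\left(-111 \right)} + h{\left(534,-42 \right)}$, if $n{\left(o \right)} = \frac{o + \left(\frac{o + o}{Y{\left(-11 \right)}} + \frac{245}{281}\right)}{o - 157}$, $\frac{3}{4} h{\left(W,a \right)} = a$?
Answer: $- \frac{11527926}{207097} \approx -55.664$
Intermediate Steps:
$h{\left(W,a \right)} = \frac{4 a}{3}$
$n{\left(o \right)} = \frac{\frac{245}{281} + \frac{9 o}{11}}{-157 + o}$ ($n{\left(o \right)} = \frac{o + \left(\frac{o + o}{-11} + \frac{245}{281}\right)}{o - 157} = \frac{o + \left(2 o \left(- \frac{1}{11}\right) + 245 \cdot \frac{1}{281}\right)}{-157 + o} = \frac{o - \left(- \frac{245}{281} + \frac{2 o}{11}\right)}{-157 + o} = \frac{\frac{245}{281} + \frac{9 o}{11}}{-157 + o}$)
$n{\left(-111 \right)} + h{\left(534,-42 \right)} = \frac{2695 + 2529 \left(-111\right)}{3091 \left(-157 - 111\right)} + \frac{4}{3} \left(-42\right) = \frac{2695 - 280719}{3091 \left(-268\right)} - 56 = \frac{1}{3091} \left(- \frac{1}{268}\right) \left(-278024\right) - 56 = \frac{69506}{207097} - 56 = - \frac{11527926}{207097}$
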